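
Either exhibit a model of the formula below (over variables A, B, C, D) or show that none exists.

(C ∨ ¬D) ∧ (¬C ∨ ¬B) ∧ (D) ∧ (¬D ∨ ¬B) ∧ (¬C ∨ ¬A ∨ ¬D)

From the singleton clause (D), D = True.
From the singleton clause (C), C = True.
From the singleton clause (¬B), B = False.
From the singleton clause (¬A), A = False.
Every clause now holds.

A=False,  B=False,  C=True,  D=True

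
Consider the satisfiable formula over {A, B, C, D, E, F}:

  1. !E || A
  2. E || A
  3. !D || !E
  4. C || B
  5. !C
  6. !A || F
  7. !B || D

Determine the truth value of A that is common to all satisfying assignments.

Suppose A = false.
From the singleton clause (!E), E = false.
But (E) is also a unit clause — contradiction.
So every satisfying assignment has A = True.

True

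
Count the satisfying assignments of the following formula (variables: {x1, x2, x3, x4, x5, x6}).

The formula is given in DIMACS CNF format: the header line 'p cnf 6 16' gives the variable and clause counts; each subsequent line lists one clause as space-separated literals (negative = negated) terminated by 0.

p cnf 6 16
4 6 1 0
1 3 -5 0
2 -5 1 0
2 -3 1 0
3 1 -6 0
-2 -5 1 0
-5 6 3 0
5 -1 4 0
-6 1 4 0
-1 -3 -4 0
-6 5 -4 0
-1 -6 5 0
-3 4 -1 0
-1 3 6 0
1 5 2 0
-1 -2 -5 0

There are 2^6 = 64 truth assignments over (x1, x2, x3, x4, x5, x6).
Split on x4. With x4 = True, the clauses containing x4 are satisfied and ¬x4 drops from the rest; 3 of the 2^5 = 32 assignments to the other variables satisfy what remains.
With x4 = False, by the same count on the reduced clause set, 1 assignment works.
Total: 3 + 1 = 4.

4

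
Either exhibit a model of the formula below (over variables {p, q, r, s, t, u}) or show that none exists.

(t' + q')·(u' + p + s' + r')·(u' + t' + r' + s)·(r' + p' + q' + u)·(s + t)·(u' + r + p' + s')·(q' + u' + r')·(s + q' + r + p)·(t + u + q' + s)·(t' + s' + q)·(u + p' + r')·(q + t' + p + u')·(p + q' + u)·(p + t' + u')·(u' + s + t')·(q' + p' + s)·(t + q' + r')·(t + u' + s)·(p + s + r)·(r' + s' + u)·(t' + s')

Case t = 0:
From the singleton clause (s), s = 1.
Case q = 1:
From the singleton clause (r'), r = 0.
Case u = 1:
From the singleton clause (p'), p = 0.
This assignment satisfies each clause.

p ↦ 0; q ↦ 1; r ↦ 0; s ↦ 1; t ↦ 0; u ↦ 1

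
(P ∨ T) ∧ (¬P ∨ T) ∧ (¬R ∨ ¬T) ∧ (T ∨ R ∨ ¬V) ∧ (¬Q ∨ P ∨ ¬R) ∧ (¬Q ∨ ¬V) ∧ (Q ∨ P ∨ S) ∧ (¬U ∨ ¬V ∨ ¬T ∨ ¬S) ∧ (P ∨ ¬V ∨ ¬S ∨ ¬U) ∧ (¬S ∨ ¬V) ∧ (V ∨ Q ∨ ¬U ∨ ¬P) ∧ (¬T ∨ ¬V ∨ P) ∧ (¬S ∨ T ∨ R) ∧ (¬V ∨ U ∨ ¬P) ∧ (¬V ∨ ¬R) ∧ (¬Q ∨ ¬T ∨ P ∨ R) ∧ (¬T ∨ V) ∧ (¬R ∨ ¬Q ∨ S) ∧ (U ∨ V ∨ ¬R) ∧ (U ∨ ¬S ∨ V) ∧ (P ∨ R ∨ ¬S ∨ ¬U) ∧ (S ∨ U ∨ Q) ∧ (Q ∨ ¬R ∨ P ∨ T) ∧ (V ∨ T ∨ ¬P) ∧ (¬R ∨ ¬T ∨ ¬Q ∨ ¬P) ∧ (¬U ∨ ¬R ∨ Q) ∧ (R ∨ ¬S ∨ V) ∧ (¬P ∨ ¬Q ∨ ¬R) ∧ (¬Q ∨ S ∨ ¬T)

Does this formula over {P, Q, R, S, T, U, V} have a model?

Try P = True.
The clause (T) is unit, so T = True.
The clause (¬R) is unit, so R = False.
The clause (V) is unit, so V = True.
The clause (¬Q) is unit, so Q = False.
The clause (¬S) is unit, so S = False.
The clause (U) is unit, so U = True.
This assignment satisfies each clause.
A satisfying assignment: P=True; Q=False; R=False; S=False; T=True; U=True; V=True.

Yes, satisfiable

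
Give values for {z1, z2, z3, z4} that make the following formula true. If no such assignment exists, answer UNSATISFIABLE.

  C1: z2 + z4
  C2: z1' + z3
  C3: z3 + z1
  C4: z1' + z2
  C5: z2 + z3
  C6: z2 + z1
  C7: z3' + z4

Branch on z2: set z2 = 1.
Branch on z1: set z1 = 0.
Unit clause (z3) forces z3 = 1.
Unit clause (z4) forces z4 = 1.
Every clause now holds.

z1 ↦ 0,  z2 ↦ 1,  z3 ↦ 1,  z4 ↦ 1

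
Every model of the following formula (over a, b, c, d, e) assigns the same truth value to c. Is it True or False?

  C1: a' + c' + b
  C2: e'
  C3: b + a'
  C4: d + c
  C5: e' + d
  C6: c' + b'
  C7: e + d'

True

Suppose c = 0.
(e') alone gives e = 0.
(d) alone gives d = 1.
Now (d') is unsatisfied and unit — conflict.
So every satisfying assignment has c = True.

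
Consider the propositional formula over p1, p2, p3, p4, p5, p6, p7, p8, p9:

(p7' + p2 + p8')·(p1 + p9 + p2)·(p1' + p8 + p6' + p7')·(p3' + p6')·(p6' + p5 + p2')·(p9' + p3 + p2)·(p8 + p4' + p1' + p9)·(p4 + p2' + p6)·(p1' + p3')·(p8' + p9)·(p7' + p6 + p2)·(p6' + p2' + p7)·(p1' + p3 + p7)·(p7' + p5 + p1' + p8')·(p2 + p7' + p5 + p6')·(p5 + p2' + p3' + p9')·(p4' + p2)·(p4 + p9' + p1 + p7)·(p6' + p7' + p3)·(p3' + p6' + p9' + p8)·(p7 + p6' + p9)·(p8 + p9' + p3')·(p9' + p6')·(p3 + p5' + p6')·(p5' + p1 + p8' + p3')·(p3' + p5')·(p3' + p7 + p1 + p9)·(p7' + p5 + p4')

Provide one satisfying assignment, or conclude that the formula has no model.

p1=0; p2=1; p3=0; p4=1; p5=0; p6=0; p7=0; p8=0; p9=1

Try p3 = 0.
Try p9 = 1.
The clause (p2) is unit, so p2 = 1.
The clause (p6') is unit, so p6 = 0.
The clause (p4) is unit, so p4 = 1.
Try p1 = 0.
Try p7 = 0.
All clauses hold; p5, p8 can take either value.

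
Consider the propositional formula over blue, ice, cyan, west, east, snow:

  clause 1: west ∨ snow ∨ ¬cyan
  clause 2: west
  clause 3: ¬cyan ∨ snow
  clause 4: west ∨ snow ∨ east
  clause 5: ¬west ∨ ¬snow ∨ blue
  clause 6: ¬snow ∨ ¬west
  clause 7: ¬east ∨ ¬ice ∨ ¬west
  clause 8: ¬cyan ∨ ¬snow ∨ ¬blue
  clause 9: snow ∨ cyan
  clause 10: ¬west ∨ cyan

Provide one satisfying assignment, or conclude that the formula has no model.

UNSATISFIABLE

Unit clause (west) forces west = True.
Unit clause (¬snow) forces snow = False.
Unit clause (¬cyan) forces cyan = False.
But (cyan) is also a unit clause — contradiction.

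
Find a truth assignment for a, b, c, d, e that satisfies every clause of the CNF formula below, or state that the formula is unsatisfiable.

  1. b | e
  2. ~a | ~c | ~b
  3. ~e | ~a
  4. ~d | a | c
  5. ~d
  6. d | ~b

a: 0,  b: 0,  c: 0,  d: 0,  e: 1

From the singleton clause (~d), d = 0.
From the singleton clause (~b), b = 0.
From the singleton clause (e), e = 1.
From the singleton clause (~a), a = 0.
All clauses hold; c can take either value.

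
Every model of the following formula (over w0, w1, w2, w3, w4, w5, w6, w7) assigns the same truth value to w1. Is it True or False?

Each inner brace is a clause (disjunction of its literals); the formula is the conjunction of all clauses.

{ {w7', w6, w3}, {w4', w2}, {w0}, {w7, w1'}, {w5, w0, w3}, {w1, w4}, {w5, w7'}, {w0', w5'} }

Suppose w1 = 1.
Unit clause (w0) forces w0 = 1.
Unit clause (w7) forces w7 = 1.
Unit clause (w5) forces w5 = 1.
That conflicts with the unit clause (w5').
So every satisfying assignment has w1 = False.

False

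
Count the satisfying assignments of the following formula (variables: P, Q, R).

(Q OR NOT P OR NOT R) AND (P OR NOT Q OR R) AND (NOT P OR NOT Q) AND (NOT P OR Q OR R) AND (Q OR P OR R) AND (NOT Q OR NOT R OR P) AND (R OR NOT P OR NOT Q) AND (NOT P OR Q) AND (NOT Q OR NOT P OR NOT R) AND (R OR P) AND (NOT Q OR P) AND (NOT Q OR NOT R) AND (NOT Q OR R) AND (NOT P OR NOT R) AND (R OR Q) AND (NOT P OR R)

There are 2^3 = 8 truth assignments over (P, Q, R).
Split on Q. With Q = true, the clauses containing Q are satisfied and NOT Q drops from the rest; 0 of the 2^2 = 4 assignments to the other variables satisfy what remains.
With Q = false, by the same count on the reduced clause set, 1 assignment works.
Total: 0 + 1 = 1.

1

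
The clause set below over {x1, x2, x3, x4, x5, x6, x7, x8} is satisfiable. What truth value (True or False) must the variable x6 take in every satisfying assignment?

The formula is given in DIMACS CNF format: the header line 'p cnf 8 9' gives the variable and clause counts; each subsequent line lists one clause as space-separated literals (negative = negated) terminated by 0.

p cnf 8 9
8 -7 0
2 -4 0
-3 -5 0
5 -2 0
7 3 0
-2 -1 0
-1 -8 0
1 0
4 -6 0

Suppose x6 = True.
Unit clause (x1) forces x1 = True.
Unit clause (¬x2) forces x2 = False.
Unit clause (¬x4) forces x4 = False.
But (x4) is also a unit clause — contradiction.
So every satisfying assignment has x6 = False.

False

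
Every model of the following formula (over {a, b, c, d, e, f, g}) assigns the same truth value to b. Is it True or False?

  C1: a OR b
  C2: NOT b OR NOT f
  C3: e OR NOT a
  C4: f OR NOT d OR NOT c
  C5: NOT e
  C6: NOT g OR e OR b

True

Suppose b = false.
From the singleton clause (a), a = true.
From the singleton clause (e), e = true.
But (NOT e) is also a unit clause — contradiction.
So every satisfying assignment has b = True.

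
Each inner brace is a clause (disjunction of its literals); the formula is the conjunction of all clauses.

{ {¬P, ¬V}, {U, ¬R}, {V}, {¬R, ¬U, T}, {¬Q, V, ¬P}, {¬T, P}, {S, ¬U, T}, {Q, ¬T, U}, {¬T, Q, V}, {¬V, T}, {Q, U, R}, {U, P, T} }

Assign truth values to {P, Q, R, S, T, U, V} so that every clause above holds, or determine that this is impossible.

The clause (V) is unit, so V = True.
The clause (¬P) is unit, so P = False.
The clause (¬T) is unit, so T = False.
That conflicts with the unit clause (T).

UNSATISFIABLE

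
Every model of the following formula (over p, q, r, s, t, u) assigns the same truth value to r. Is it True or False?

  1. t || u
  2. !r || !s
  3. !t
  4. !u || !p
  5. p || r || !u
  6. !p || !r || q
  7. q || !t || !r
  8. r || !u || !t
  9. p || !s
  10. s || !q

True

Suppose r = false.
From the singleton clause (!t), t = false.
From the singleton clause (u), u = true.
From the singleton clause (!p), p = false.
But (p) is also a unit clause — contradiction.
So every satisfying assignment has r = True.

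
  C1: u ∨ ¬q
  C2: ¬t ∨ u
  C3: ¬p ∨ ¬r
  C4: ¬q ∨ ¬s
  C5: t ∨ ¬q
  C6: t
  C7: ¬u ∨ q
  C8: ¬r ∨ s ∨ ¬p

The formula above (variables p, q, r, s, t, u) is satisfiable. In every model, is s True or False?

Suppose s = True.
From the singleton clause (¬q), q = False.
From the singleton clause (t), t = True.
From the singleton clause (u), u = True.
But (¬u) is also a unit clause — contradiction.
So every satisfying assignment has s = False.

False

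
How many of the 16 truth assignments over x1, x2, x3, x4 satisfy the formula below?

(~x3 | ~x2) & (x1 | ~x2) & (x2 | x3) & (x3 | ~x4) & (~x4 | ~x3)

There are 2^4 = 16 truth assignments over (x1, x2, x3, x4).
Check each against the 5 clauses (columns in the order x1, x2, x3, x4):
  F F F F  ✗ fails (x2 | x3)
  F F F T  ✗ fails (x2 | x3)
  F F T F  ✓ satisfies all
  F F T T  ✗ fails (~x4 | ~x3)
  F T F F  ✗ fails (x1 | ~x2)
  F T F T  ✗ fails (x1 | ~x2)
  F T T F  ✗ fails (~x3 | ~x2)
  F T T T  ✗ fails (~x3 | ~x2)
  T F F F  ✗ fails (x2 | x3)
  T F F T  ✗ fails (x2 | x3)
  T F T F  ✓ satisfies all
  T F T T  ✗ fails (~x4 | ~x3)
  T T F F  ✓ satisfies all
  T T F T  ✗ fails (x3 | ~x4)
  T T T F  ✗ fails (~x3 | ~x2)
  T T T T  ✗ fails (~x3 | ~x2)
3 of the 16 rows are models.

3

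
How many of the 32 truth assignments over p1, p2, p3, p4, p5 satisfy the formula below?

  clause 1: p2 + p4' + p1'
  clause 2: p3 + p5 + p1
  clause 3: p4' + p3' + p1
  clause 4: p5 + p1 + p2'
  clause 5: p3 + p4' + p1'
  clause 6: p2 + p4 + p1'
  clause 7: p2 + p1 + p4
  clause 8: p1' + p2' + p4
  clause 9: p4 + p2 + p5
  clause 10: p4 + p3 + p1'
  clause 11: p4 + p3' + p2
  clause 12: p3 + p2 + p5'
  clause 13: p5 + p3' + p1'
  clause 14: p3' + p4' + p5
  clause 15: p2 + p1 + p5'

4

There are 2^5 = 32 truth assignments over (p1, p2, p3, p4, p5).
Split on p4. With p4 = 1, the clauses containing p4 are satisfied and p4' drops from the rest; 2 of the 2^4 = 16 assignments to the other variables satisfy what remains.
With p4 = 0, by the same count on the reduced clause set, 2 assignments work.
(One model: p1=F, p2=T, p3=F, p4=F, p5=T.)
Total: 2 + 2 = 4.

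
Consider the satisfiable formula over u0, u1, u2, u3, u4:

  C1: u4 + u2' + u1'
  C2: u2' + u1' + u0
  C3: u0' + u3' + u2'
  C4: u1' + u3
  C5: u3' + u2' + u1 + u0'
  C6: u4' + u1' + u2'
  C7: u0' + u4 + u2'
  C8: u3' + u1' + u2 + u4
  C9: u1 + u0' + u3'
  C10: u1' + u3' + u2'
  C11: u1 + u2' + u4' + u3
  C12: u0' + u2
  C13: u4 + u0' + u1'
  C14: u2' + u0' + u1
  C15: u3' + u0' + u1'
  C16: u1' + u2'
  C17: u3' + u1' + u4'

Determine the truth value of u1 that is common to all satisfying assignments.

False

Suppose u1 = 1.
Unit clause (u3) forces u3 = 1.
Unit clause (u2') forces u2 = 0.
Unit clause (u4) forces u4 = 1.
But (u4') is also a unit clause — contradiction.
So every satisfying assignment has u1 = False.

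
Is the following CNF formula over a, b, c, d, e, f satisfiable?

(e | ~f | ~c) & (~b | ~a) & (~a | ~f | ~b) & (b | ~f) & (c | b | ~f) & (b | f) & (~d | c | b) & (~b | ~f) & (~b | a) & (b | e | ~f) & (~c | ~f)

No, unsatisfiable

Case b = 0:
The clause (~f) is unit, so f = 0.
Now (f) is unsatisfied and unit — conflict.
Backtrack on b: now try b = 1.
The clause (~a) is unit, so a = 0.
Now (a) is unsatisfied and unit — conflict.
Either choice for b ends in contradiction.
No assignment satisfies every clause.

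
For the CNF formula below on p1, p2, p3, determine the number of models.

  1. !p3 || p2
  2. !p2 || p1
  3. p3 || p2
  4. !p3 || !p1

There are 2^3 = 8 truth assignments over (p1, p2, p3).
Check each against the 4 clauses (columns in the order p1, p2, p3):
  F F F  ✗ fails (p3 || p2)
  F F T  ✗ fails (!p3 || p2)
  F T F  ✗ fails (!p2 || p1)
  F T T  ✗ fails (!p2 || p1)
  T F F  ✗ fails (p3 || p2)
  T F T  ✗ fails (!p3 || p2)
  T T F  ✓ satisfies all
  T T T  ✗ fails (!p3 || !p1)
1 of the 8 rows is a model.

1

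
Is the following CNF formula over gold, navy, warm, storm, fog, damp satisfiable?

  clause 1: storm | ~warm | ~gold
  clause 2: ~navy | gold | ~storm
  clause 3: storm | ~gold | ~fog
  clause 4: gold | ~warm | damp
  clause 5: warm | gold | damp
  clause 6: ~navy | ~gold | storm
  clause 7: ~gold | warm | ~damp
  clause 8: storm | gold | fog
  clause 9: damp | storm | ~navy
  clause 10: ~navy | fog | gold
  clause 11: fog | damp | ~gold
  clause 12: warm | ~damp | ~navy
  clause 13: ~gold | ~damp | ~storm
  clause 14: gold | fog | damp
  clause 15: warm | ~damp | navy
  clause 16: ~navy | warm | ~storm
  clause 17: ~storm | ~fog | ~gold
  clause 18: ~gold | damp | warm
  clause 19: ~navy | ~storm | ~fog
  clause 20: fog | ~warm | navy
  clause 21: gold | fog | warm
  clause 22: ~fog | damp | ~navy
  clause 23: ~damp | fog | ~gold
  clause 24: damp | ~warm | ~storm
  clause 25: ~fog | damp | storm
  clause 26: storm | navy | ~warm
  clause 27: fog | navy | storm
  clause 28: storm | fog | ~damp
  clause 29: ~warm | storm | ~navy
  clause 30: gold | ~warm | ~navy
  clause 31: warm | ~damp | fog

Yes

Suppose storm = 1.
Suppose navy = 0.
Suppose gold = 0.
Suppose warm = 1.
From the singleton clause (damp), damp = 1.
From the singleton clause (fog), fog = 1.
Every clause now holds.
A satisfying assignment: gold=0; navy=0; warm=1; storm=1; fog=1; damp=1.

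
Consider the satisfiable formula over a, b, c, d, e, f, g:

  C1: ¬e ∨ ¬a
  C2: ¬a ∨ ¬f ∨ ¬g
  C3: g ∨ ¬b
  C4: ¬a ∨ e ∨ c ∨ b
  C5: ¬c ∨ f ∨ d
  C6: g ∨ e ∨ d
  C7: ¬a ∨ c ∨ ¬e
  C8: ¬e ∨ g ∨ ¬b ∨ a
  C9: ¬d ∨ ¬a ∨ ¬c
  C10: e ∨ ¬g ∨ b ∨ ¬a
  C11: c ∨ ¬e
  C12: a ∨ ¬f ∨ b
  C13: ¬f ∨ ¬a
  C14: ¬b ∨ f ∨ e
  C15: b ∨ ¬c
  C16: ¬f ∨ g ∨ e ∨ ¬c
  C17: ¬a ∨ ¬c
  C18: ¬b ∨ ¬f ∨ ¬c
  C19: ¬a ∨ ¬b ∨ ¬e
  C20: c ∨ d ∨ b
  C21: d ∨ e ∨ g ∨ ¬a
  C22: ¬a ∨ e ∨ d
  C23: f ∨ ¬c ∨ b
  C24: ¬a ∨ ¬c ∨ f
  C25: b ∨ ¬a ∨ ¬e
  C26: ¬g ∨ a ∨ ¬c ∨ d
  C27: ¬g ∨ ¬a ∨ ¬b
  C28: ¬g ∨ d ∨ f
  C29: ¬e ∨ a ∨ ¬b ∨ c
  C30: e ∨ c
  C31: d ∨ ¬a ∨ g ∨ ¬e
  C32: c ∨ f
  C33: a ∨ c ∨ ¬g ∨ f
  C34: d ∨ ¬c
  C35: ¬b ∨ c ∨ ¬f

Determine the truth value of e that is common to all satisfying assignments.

True

Suppose e = False.
The clause (c) is unit, so c = True.
The clause (b) is unit, so b = True.
The clause (g) is unit, so g = True.
The clause (f) is unit, so f = True.
Now (¬f) is unsatisfied and unit — conflict.
So every satisfying assignment has e = True.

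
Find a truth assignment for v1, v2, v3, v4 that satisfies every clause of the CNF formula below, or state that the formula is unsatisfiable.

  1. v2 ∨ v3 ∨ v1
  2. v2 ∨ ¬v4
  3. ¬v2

Unit clause (¬v2) forces v2 = False.
Unit clause (¬v4) forces v4 = False.
Suppose v3 = False.
Unit clause (v1) forces v1 = True.
Every clause now holds.

v1: True,  v2: False,  v3: False,  v4: False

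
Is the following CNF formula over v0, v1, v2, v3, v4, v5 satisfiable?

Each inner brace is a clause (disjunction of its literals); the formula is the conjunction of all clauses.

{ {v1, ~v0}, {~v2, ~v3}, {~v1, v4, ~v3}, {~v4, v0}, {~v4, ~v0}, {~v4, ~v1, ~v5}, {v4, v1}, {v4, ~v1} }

Suppose v1 = 1.
From the singleton clause (v4), v4 = 1.
From the singleton clause (v0), v0 = 1.
That conflicts with the unit clause (~v0).
Undo v1 and try v1 = 0.
From the singleton clause (~v0), v0 = 0.
From the singleton clause (~v4), v4 = 0.
That conflicts with the unit clause (v4).
Either choice for v1 ends in contradiction.
No assignment satisfies every clause.

No, unsatisfiable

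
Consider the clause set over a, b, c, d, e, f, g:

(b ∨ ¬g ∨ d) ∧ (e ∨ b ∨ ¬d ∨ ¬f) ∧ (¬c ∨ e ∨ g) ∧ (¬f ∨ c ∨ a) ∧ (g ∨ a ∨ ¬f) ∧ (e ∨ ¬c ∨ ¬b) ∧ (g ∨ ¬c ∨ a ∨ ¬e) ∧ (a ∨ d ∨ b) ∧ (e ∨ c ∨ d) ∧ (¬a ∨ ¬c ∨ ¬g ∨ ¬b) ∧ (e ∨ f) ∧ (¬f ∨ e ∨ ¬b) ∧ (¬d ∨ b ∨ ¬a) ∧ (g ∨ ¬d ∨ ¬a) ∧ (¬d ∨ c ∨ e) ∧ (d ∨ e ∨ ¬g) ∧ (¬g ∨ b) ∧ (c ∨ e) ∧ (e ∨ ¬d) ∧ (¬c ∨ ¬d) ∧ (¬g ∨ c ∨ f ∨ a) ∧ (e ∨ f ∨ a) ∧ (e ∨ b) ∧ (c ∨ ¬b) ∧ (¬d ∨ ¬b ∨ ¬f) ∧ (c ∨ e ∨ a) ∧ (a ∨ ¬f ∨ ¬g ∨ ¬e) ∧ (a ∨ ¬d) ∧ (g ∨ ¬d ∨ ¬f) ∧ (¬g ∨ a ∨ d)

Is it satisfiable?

Yes

Suppose e = True.
Suppose g = False.
Suppose a = True.
The clause (¬d) is unit, so d = False.
Suppose c = True.
No clause remains; b, f are free.
A satisfying assignment: a=True, b=False, c=True, d=False, e=True, f=False, g=False.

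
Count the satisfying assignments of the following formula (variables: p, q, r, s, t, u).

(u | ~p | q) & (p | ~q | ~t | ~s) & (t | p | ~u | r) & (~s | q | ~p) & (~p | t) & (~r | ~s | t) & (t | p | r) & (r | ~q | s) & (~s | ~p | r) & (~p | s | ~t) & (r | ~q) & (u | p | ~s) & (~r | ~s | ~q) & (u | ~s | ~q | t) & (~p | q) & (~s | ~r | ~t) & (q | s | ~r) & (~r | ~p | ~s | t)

7

There are 2^6 = 64 truth assignments over (p, q, r, s, t, u).
Split on t. With t = 1, the clauses containing t are satisfied and ~t drops from the rest; 5 of the 2^5 = 32 assignments to the other variables satisfy what remains.
With t = 0, by the same count on the reduced clause set, 2 assignments work.
(One model: p=F, q=F, r=F, s=F, t=T, u=F.)
Total: 5 + 2 = 7.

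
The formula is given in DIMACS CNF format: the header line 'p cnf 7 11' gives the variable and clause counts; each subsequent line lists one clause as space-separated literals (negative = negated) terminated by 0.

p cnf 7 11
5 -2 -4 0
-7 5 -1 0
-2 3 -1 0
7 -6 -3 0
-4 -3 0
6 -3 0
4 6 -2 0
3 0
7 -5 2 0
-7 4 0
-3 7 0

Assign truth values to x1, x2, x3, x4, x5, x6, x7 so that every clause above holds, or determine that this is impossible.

The clause (x3) is unit, so x3 = True.
The clause (¬x4) is unit, so x4 = False.
The clause (x6) is unit, so x6 = True.
The clause (x7) is unit, so x7 = True.
But (¬x7) is also a unit clause — contradiction.

UNSATISFIABLE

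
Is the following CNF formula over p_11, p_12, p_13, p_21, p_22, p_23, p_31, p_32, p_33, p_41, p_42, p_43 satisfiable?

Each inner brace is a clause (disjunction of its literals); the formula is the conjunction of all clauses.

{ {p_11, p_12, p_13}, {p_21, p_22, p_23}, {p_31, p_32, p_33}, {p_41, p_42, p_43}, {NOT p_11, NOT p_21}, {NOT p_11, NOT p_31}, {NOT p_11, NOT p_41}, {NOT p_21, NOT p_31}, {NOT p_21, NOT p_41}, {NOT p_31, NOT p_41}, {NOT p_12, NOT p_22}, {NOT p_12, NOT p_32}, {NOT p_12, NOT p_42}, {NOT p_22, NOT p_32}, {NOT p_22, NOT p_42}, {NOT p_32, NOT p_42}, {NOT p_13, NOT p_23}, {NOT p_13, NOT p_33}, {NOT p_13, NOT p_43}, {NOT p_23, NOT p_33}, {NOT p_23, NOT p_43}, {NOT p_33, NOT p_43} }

No

Branch on p_11: set p_11 = false.
Branch on p_12: set p_12 = true.
The clause (NOT p_22) is unit, so p_22 = false.
The clause (NOT p_32) is unit, so p_32 = false.
The clause (NOT p_42) is unit, so p_42 = false.
Branch on p_21: set p_21 = true.
The clause (NOT p_31) is unit, so p_31 = false.
The clause (p_33) is unit, so p_33 = true.
The clause (NOT p_41) is unit, so p_41 = false.
The clause (p_43) is unit, so p_43 = true.
But (NOT p_43) is also a unit clause — contradiction.
That branch fails; take p_21 = false instead.
The clause (p_23) is unit, so p_23 = true.
The clause (NOT p_13) is unit, so p_13 = false.
The clause (NOT p_33) is unit, so p_33 = false.
The clause (p_31) is unit, so p_31 = true.
The clause (NOT p_41) is unit, so p_41 = false.
The clause (p_43) is unit, so p_43 = true.
But (NOT p_43) is also a unit clause — contradiction.
Neither p_21 = true nor p_21 = false works.
That branch fails; take p_12 = false instead.
The clause (p_13) is unit, so p_13 = true.
The clause (NOT p_23) is unit, so p_23 = false.
The clause (NOT p_33) is unit, so p_33 = false.
The clause (NOT p_43) is unit, so p_43 = false.
Branch on p_21: set p_21 = true.
The clause (NOT p_31) is unit, so p_31 = false.
The clause (p_32) is unit, so p_32 = true.
The clause (NOT p_41) is unit, so p_41 = false.
The clause (p_42) is unit, so p_42 = true.
But (NOT p_42) is also a unit clause — contradiction.
That branch fails; take p_21 = false instead.
The clause (p_22) is unit, so p_22 = true.
The clause (NOT p_32) is unit, so p_32 = false.
The clause (p_31) is unit, so p_31 = true.
The clause (NOT p_41) is unit, so p_41 = false.
The clause (p_42) is unit, so p_42 = true.
But (NOT p_42) is also a unit clause — contradiction.
Neither p_21 = true nor p_21 = false works.
Neither p_12 = true nor p_12 = false works.
That branch fails; take p_11 = true instead.
The clause (NOT p_21) is unit, so p_21 = false.
The clause (NOT p_31) is unit, so p_31 = false.
The clause (NOT p_41) is unit, so p_41 = false.
Branch on p_22: set p_22 = true.
The clause (NOT p_12) is unit, so p_12 = false.
The clause (NOT p_32) is unit, so p_32 = false.
The clause (p_33) is unit, so p_33 = true.
The clause (NOT p_42) is unit, so p_42 = false.
The clause (p_43) is unit, so p_43 = true.
But (NOT p_43) is also a unit clause — contradiction.
That branch fails; take p_22 = false instead.
The clause (p_23) is unit, so p_23 = true.
The clause (NOT p_13) is unit, so p_13 = false.
The clause (NOT p_33) is unit, so p_33 = false.
The clause (p_32) is unit, so p_32 = true.
The clause (NOT p_12) is unit, so p_12 = false.
The clause (NOT p_42) is unit, so p_42 = false.
The clause (p_43) is unit, so p_43 = true.
But (NOT p_43) is also a unit clause — contradiction.
Neither p_22 = true nor p_22 = false works.
Neither p_11 = true nor p_11 = false works.
No assignment satisfies every clause.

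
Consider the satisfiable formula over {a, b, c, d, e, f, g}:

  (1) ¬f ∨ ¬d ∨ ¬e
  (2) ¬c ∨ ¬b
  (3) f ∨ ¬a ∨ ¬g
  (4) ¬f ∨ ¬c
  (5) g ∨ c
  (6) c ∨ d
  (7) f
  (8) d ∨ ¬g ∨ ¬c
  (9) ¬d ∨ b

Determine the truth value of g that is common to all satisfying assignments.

True

Suppose g = False.
The clause (c) is unit, so c = True.
The clause (¬b) is unit, so b = False.
The clause (¬f) is unit, so f = False.
Now (f) is unsatisfied and unit — conflict.
So every satisfying assignment has g = True.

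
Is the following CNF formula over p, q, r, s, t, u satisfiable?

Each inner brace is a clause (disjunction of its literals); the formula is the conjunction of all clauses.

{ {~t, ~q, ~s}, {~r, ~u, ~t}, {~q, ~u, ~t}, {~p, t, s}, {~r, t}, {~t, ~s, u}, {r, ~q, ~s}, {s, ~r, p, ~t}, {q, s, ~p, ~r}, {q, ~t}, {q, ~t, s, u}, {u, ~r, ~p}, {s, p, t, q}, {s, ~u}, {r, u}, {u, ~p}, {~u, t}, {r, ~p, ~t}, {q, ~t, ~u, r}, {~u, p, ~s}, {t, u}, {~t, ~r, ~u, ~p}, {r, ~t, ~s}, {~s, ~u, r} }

No, unsatisfiable

Try r = 0.
(u) alone gives u = 1.
(s) alone gives s = 1.
But (~s) is also a unit clause — contradiction.
Undo r and try r = 1.
(t) alone gives t = 1.
(~u) alone gives u = 0.
(~s) alone gives s = 0.
(p) alone gives p = 1.
But (~p) is also a unit clause — contradiction.
Both values of r lead to a conflict.
No assignment satisfies every clause.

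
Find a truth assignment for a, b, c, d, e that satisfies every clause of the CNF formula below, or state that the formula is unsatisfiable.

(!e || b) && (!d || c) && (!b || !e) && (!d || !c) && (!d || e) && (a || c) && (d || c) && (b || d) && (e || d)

UNSATISFIABLE

Try e = false.
Unit clause (!d) forces d = false.
Now (d) is unsatisfied and unit — conflict.
Undo e and try e = true.
Unit clause (b) forces b = true.
Now (!b) is unsatisfied and unit — conflict.
Either choice for e ends in contradiction.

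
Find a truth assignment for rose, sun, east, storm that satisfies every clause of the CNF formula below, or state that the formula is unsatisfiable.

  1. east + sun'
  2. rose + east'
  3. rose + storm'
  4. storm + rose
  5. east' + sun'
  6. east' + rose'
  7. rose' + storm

Try east = 0.
(sun') alone gives sun = 0.
Try rose = 1.
(storm) alone gives storm = 1.
This assignment satisfies each clause.

rose ↦ 1,  sun ↦ 0,  east ↦ 0,  storm ↦ 1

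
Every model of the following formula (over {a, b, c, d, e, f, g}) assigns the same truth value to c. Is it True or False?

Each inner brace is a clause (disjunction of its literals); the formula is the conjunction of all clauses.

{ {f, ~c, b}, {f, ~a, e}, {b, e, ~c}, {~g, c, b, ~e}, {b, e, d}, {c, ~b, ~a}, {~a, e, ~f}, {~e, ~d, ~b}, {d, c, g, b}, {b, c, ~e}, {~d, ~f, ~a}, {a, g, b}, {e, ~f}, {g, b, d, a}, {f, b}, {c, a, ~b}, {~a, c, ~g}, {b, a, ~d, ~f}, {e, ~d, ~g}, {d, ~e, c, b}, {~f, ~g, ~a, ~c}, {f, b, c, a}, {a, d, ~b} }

True

Suppose c = 0.
Branch on b: set b = 0.
The clause (~e) is unit, so e = 0.
The clause (d) is unit, so d = 1.
The clause (~f) is unit, so f = 0.
That conflicts with the unit clause (f).
Backtrack on b: now try b = 1.
The clause (~a) is unit, so a = 0.
That conflicts with the unit clause (a).
Both values of b lead to a conflict.
So every satisfying assignment has c = True.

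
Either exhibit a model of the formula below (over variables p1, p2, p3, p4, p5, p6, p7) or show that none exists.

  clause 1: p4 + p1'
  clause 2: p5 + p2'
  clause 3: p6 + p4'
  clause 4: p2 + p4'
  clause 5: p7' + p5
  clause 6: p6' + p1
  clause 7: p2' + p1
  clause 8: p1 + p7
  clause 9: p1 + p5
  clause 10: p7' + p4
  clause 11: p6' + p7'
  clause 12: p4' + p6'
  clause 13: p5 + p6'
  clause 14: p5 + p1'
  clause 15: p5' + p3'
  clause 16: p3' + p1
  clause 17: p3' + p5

Suppose p4 = 1.
Unit clause (p6) forces p6 = 1.
But (p6') is also a unit clause — contradiction.
That branch fails; take p4 = 0 instead.
Unit clause (p1') forces p1 = 0.
Unit clause (p6') forces p6 = 0.
Unit clause (p2') forces p2 = 0.
Unit clause (p7) forces p7 = 1.
But (p7') is also a unit clause — contradiction.
Either choice for p4 ends in contradiction.

UNSATISFIABLE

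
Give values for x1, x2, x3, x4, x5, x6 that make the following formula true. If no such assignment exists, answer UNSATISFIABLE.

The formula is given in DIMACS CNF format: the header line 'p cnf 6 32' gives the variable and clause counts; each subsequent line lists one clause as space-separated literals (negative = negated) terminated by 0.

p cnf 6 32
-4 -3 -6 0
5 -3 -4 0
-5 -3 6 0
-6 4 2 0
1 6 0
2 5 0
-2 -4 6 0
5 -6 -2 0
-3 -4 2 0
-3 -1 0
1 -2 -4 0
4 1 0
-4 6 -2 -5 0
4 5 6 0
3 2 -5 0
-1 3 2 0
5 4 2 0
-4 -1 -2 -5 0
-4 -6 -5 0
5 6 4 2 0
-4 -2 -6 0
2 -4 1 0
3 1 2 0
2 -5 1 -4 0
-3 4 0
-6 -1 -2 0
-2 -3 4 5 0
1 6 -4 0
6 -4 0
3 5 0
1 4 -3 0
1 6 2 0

x1: True, x2: True, x3: False, x4: False, x5: True, x6: False

Suppose x1 = True.
The clause (¬x3) is unit, so x3 = False.
The clause (x2) is unit, so x2 = True.
The clause (¬x6) is unit, so x6 = False.
The clause (¬x4) is unit, so x4 = False.
The clause (x5) is unit, so x5 = True.
All clauses are satisfied.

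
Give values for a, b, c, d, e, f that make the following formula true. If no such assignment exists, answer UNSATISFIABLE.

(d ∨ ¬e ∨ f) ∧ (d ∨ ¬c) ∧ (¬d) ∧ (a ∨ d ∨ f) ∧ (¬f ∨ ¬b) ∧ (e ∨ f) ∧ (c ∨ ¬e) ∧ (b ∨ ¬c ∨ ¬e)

Unit clause (¬d) forces d = False.
Unit clause (¬c) forces c = False.
Unit clause (¬e) forces e = False.
Unit clause (f) forces f = True.
Unit clause (¬b) forces b = False.
Every clause is now satisfied; a is unconstrained.

a: True, b: False, c: False, d: False, e: False, f: True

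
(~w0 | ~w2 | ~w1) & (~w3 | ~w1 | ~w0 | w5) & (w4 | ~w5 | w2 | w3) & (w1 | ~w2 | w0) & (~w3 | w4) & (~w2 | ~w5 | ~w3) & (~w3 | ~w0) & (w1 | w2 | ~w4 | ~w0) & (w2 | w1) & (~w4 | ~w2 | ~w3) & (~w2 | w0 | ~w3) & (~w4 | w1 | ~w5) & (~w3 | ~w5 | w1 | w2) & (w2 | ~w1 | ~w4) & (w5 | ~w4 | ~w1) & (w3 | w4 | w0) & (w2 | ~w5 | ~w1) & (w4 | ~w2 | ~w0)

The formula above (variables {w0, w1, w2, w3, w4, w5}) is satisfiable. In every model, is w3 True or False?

Suppose w3 = 1.
(w4) alone gives w4 = 1.
(~w0) alone gives w0 = 0.
(~w2) alone gives w2 = 0.
(w1) alone gives w1 = 1.
But (~w1) is also a unit clause — contradiction.
So every satisfying assignment has w3 = False.

False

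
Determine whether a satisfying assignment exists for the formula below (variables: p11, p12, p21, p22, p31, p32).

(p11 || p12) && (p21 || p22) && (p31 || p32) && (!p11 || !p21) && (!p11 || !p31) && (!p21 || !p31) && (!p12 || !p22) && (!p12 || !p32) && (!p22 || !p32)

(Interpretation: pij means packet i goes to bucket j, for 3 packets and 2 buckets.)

Case p11 = true:
From the singleton clause (!p21), p21 = false.
From the singleton clause (p22), p22 = true.
From the singleton clause (!p31), p31 = false.
From the singleton clause (p32), p32 = true.
But (!p32) is also a unit clause — contradiction.
Backtrack on p11: now try p11 = false.
From the singleton clause (p12), p12 = true.
From the singleton clause (!p22), p22 = false.
From the singleton clause (p21), p21 = true.
From the singleton clause (!p31), p31 = false.
From the singleton clause (p32), p32 = true.
But (!p32) is also a unit clause — contradiction.
Neither p11 = true nor p11 = false works.
No assignment satisfies every clause.

Unsatisfiable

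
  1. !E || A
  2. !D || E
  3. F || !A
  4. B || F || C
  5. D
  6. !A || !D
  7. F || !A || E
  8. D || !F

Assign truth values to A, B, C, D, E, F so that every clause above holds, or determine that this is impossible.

From the singleton clause (D), D = true.
From the singleton clause (E), E = true.
From the singleton clause (A), A = true.
Now (!A) is unsatisfied and unit — conflict.

UNSATISFIABLE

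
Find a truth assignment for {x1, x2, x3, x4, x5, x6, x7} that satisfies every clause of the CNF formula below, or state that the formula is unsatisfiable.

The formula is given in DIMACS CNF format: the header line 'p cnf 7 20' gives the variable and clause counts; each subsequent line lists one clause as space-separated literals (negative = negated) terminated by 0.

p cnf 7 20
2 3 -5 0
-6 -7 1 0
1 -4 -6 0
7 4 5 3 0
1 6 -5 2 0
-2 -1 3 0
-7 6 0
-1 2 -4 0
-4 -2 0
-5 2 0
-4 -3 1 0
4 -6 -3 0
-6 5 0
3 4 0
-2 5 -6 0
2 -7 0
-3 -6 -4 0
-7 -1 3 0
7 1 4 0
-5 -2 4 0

Case x7 = False:
Case x4 = False:
The clause (x3) is unit, so x3 = True.
The clause (¬x6) is unit, so x6 = False.
The clause (x1) is unit, so x1 = True.
Case x5 = False:
Every clause is now satisfied; x2 is unconstrained.

x1=True, x2=True, x3=True, x4=False, x5=False, x6=False, x7=False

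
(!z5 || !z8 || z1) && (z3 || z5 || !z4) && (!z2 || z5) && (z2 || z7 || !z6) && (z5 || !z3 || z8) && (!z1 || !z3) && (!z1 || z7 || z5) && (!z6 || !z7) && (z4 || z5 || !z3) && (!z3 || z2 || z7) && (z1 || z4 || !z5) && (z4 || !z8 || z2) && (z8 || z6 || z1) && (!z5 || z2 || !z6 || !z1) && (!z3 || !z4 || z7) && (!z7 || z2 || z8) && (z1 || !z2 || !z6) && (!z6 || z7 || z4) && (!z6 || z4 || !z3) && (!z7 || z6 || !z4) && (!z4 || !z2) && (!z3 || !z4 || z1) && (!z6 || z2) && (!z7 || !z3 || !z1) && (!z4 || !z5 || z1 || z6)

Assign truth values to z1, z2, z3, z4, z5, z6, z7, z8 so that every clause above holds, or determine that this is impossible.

Suppose z2 = true.
The clause (z5) is unit, so z5 = true.
The clause (!z4) is unit, so z4 = false.
The clause (z1) is unit, so z1 = true.
The clause (!z3) is unit, so z3 = false.
Suppose z6 = false.
Every clause is now satisfied; z7, z8 are unconstrained.

z1=true,  z2=true,  z3=false,  z4=false,  z5=true,  z6=false,  z7=false,  z8=false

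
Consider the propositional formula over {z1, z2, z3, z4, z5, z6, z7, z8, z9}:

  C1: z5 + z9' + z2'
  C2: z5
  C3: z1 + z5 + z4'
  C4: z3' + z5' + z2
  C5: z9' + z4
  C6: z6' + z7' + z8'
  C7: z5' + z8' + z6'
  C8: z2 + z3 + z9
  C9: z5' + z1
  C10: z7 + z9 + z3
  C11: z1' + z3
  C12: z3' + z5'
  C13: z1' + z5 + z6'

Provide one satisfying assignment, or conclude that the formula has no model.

UNSATISFIABLE

Unit clause (z5) forces z5 = 1.
Unit clause (z1) forces z1 = 1.
Unit clause (z3) forces z3 = 1.
But (z3') is also a unit clause — contradiction.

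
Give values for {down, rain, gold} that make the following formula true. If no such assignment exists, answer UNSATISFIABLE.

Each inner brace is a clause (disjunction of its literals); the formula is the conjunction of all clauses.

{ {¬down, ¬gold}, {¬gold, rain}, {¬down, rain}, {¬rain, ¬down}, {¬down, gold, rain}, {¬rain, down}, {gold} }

From the singleton clause (gold), gold = True.
From the singleton clause (¬down), down = False.
From the singleton clause (rain), rain = True.
But (¬rain) is also a unit clause — contradiction.

UNSATISFIABLE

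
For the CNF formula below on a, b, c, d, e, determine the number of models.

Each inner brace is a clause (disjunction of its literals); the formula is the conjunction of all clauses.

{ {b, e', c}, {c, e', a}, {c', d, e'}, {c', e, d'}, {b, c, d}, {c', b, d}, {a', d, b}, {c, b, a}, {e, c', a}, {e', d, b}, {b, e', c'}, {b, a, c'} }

There are 2^5 = 32 truth assignments over (a, b, c, d, e).
Split on a. With a = 1, the clauses containing a are satisfied and a' drops from the rest; 7 of the 2^4 = 16 assignments to the other variables satisfy what remains.
With a = 0, by the same count on the reduced clause set, 3 assignments work.
(One model: a=F, b=T, c=F, d=F, e=F.)
Total: 7 + 3 = 10.

10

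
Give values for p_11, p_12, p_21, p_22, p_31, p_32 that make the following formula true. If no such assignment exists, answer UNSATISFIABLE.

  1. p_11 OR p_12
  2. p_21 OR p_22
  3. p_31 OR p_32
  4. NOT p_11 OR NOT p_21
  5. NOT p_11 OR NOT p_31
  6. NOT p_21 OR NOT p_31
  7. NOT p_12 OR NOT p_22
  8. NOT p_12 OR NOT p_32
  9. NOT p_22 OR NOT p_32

UNSATISFIABLE

Try p_11 = true.
(NOT p_21) alone gives p_21 = false.
(p_22) alone gives p_22 = true.
(NOT p_31) alone gives p_31 = false.
(p_32) alone gives p_32 = true.
But (NOT p_32) is also a unit clause — contradiction.
Undo p_11 and try p_11 = false.
(p_12) alone gives p_12 = true.
(NOT p_22) alone gives p_22 = false.
(p_21) alone gives p_21 = true.
(NOT p_31) alone gives p_31 = false.
(p_32) alone gives p_32 = true.
But (NOT p_32) is also a unit clause — contradiction.
Either choice for p_11 ends in contradiction.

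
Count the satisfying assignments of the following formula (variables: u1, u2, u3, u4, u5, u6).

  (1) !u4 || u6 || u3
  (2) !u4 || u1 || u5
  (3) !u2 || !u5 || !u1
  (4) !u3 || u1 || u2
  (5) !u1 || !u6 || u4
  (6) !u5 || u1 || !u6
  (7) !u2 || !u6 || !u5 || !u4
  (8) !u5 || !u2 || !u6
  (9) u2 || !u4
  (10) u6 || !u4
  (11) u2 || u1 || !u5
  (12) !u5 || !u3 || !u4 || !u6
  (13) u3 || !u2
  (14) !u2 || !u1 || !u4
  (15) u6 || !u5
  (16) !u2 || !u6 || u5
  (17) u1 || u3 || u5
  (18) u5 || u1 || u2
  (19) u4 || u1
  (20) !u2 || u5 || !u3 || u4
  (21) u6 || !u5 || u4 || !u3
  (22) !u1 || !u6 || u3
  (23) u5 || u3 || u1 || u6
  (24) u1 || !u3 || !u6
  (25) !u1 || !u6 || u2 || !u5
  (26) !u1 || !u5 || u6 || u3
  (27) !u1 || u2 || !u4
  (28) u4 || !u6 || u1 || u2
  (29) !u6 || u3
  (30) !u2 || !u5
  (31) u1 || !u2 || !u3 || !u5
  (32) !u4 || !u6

2

There are 2^6 = 64 truth assignments over (u1, u2, u3, u4, u5, u6).
Split on u1. With u1 = true, the clauses containing u1 are satisfied and !u1 drops from the rest; 2 of the 2^5 = 32 assignments to the other variables satisfy what remains.
With u1 = false, by the same count on the reduced clause set, 0 assignments work.
Total: 2 + 0 = 2.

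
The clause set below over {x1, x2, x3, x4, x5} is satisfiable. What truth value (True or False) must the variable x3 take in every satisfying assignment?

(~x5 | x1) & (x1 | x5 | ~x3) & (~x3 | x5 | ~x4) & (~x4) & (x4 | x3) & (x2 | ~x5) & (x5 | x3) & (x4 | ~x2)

True

Suppose x3 = 0.
Unit clause (~x4) forces x4 = 0.
Now (x4) is unsatisfied and unit — conflict.
So every satisfying assignment has x3 = True.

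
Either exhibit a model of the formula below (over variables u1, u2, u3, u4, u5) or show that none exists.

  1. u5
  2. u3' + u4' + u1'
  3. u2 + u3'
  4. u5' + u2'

u1=0,  u2=0,  u3=0,  u4=0,  u5=1

(u5) alone gives u5 = 1.
(u2') alone gives u2 = 0.
(u3') alone gives u3 = 0.
No clause remains; u1, u4 are free.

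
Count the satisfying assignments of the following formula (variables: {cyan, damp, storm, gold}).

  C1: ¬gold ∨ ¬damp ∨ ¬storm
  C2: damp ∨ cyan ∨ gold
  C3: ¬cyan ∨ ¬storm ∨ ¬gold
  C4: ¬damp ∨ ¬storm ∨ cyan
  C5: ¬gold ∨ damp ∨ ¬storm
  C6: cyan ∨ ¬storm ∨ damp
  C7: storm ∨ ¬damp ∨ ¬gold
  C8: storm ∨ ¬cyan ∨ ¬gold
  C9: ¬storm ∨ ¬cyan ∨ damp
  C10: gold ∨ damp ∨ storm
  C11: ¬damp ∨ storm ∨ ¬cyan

3

There are 2^4 = 16 truth assignments over (cyan, damp, storm, gold).
Check each against the 11 clauses (columns in the order cyan, damp, storm, gold):
  F F F F  ✗ fails (damp ∨ cyan ∨ gold)
  F F F T  ✓ satisfies all
  F F T F  ✗ fails (damp ∨ cyan ∨ gold)
  F F T T  ✗ fails (¬gold ∨ damp ∨ ¬storm)
  F T F F  ✓ satisfies all
  F T F T  ✗ fails (storm ∨ ¬damp ∨ ¬gold)
  F T T F  ✗ fails (¬damp ∨ ¬storm ∨ cyan)
  F T T T  ✗ fails (¬gold ∨ ¬damp ∨ ¬storm)
  T F F F  ✗ fails (gold ∨ damp ∨ storm)
  T F F T  ✗ fails (storm ∨ ¬cyan ∨ ¬gold)
  T F T F  ✗ fails (¬storm ∨ ¬cyan ∨ damp)
  T F T T  ✗ fails (¬cyan ∨ ¬storm ∨ ¬gold)
  T T F F  ✗ fails (¬damp ∨ storm ∨ ¬cyan)
  T T F T  ✗ fails (storm ∨ ¬damp ∨ ¬gold)
  T T T F  ✓ satisfies all
  T T T T  ✗ fails (¬gold ∨ ¬damp ∨ ¬storm)
3 of the 16 rows are models.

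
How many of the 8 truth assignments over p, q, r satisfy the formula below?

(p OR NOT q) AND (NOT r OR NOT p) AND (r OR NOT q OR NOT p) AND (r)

1

There are 2^3 = 8 truth assignments over (p, q, r).
Split on r. With r = true, the clauses containing r are satisfied and NOT r drops from the rest; 1 of the 2^2 = 4 assignments to the other variables satisfy what remains.
With r = false, by the same count on the reduced clause set, 0 assignments work.
Total: 1 + 0 = 1.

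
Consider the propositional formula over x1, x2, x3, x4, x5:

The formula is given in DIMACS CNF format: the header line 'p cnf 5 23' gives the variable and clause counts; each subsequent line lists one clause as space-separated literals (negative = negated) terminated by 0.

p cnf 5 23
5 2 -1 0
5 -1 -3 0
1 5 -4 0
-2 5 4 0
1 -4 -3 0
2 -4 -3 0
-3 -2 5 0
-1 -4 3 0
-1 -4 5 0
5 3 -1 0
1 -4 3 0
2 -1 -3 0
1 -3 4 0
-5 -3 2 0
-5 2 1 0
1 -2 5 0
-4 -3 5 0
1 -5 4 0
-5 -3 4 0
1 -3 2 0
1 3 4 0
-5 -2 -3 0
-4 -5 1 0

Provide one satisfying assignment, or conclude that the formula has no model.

x1=True; x2=False; x3=False; x4=False; x5=True

Branch on x5: set x5 = True.
Branch on x3: set x3 = False.
Branch on x1: set x1 = True.
(¬x4) alone gives x4 = False.
No clause remains; x2 is free.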